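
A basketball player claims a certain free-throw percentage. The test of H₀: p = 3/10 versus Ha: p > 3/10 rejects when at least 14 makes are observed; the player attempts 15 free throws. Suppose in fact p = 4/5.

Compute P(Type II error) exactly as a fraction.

A Type II error is failing to reject when Ha holds: with p = 4/5, β = P(Y ≤ 13).
Summing C(15,j)·(4/5)^j·(1/5)^{15-j} for j = 0..13 gives 25417304461/30517578125.

25417304461/30517578125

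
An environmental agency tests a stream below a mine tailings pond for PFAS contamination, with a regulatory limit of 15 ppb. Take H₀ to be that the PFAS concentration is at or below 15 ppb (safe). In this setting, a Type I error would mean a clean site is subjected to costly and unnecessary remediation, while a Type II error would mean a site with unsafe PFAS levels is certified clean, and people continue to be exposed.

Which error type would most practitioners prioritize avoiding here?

The Type II consequence (a site with unsafe PFAS levels is certified clean, and people continue to be exposed) is more severe than the Type I consequence (a clean site is subjected to costly and unnecessary remediation).

Type II error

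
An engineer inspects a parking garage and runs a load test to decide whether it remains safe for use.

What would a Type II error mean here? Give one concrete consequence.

With the conventional null hypothesis that the structure meets the required load capacity (safe):
A Type II error is failing to reject H₀ when H₀ is false.
Here that means keeping the structure open when actually the structure is structurally deficient.

A Type II error would mean concluding that the structure meets the required load capacity (safe) (or at least failing to establish that the structure is structurally deficient) when in fact the structure is structurally deficient. Consequence: a deficient structure remains in service and may fail under load.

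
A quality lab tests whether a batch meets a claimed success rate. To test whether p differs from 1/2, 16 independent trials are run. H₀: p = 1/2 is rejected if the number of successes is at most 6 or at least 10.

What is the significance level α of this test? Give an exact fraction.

14893/32768

The significance level is the null-hypothesis probability of the rejection region {≤6} ∪ {≥10}.
The two tails are symmetric, so α = 2·(1 + 16 + 120 + 560 + 1820 + 4368 + 8008)/2^16 = 29786/65536 = 14893/32768.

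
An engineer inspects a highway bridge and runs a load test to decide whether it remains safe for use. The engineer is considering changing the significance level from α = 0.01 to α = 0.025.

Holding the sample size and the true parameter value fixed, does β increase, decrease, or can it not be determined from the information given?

It decreases.

With a larger α the critical value moves toward the center, so more of the Ha sampling distribution lies in the rejection region.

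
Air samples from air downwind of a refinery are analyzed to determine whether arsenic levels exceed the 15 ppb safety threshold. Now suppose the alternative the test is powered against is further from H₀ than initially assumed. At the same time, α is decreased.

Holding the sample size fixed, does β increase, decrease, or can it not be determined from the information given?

The first change alone would make β decrease; the second alone would make β increase. Which effect dominates depends on the magnitudes, which are not given.

Cannot be determined from the information given.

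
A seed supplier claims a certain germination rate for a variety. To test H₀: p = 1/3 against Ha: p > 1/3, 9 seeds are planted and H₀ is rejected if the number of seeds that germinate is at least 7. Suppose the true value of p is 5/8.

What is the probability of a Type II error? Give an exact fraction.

24101307/33554432

β = P(fail to reject H₀ | Ha true) = P(S ≤ 6 | p = 5/8), S ~ Binomial(9, 5/8).
Adding the binomial probabilities P(S=0)+…+P(S=6) at p = 5/8 gives 24101307/33554432.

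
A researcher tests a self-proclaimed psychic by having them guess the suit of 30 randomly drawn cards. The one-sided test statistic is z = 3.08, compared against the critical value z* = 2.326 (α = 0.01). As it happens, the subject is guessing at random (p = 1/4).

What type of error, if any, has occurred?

Type I error

The conventional null hypothesis is that the subject is guessing at random (p = 1/4).
Since z = 3.08 > z* = 2.326, H₀ is rejected.
H₀ is true (actually the subject is guessing at random (p = 1/4)).
Rejecting a true H₀ is a Type I error.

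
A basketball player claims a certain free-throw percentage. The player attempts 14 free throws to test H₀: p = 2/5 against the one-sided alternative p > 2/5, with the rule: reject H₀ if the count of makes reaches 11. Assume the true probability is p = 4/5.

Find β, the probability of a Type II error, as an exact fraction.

1842102761/6103515625

A Type II error is failing to reject when Ha holds: with p = 4/5, β = P(X ≤ 10).
Adding the binomial probabilities P(X=0)+…+P(X=10) at p = 4/5 gives 1842102761/6103515625.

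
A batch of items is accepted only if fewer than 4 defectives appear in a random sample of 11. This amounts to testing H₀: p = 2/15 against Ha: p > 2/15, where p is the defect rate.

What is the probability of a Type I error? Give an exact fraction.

α = P(reject H₀ | H₀ true) = P(X ≥ 4 | p = 2/15), X ~ Binomial(11, 2/15).
Computing the lower-tail complement: 1 − 548986775233/576650390625 = 27663615392/576650390625.

27663615392/576650390625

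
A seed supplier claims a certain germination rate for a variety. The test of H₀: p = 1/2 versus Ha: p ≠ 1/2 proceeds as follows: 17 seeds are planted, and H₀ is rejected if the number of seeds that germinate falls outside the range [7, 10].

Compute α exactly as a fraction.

Under H₀, S ~ Binomial(17, 1/2); α is the probability of landing in either tail, P(S ≤ 6) + P(S ≥ 11).
The two tails are symmetric, so α = 2·(1 + 17 + 136 + 680 + 2380 + 6188 + 12376)/2^17 = 43556/131072 = 10889/32768.

10889/32768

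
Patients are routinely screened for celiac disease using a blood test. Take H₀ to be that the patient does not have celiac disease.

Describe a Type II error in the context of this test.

A Type II error is failing to reject H₀ when H₀ is false.
Here that means clearing the patient as negative when actually the patient has celiac disease.

A Type II error would mean concluding that the patient does not have celiac disease (or at least failing to establish that the patient has celiac disease) when in fact the patient has celiac disease.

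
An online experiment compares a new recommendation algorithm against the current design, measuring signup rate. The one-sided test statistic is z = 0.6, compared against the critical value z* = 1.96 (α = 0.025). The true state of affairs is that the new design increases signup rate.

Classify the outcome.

The conventional null hypothesis is that the new design has no effect on signup rate.
Since z = 0.6 ≤ z* = 1.96, H₀ is not rejected.
H₀ is false (actually the new design increases signup rate).
Failing to reject a false H₀ is a Type II error.

Type II error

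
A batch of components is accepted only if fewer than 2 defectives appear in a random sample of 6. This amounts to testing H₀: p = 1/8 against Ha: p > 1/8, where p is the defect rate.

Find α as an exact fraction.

Under H₀, Y ~ Binomial(6, 1/8); the Type I error rate is P(Y ≥ 2).
α = 1 − P(Y ≤ 1) = 1 − 218491/262144 = 43653/262144.

43653/262144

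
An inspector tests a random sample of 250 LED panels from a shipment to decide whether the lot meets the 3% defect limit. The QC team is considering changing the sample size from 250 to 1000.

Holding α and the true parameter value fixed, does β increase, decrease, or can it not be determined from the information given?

More data shrinks sampling variability; the test statistic under Ha concentrates further from the null value, making rejection more likely.

It decreases.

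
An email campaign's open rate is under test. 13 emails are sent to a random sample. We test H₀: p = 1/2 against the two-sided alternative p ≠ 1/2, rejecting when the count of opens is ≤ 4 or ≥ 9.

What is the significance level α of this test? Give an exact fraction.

Under H₀, K ~ Binomial(13, 1/2); α is the probability of landing in either tail, P(K ≤ 4) + P(K ≥ 9).
The two tails are symmetric, so α = 2·(1 + 13 + 78 + 286 + 715)/2^13 = 2186/8192 = 1093/4096.

1093/4096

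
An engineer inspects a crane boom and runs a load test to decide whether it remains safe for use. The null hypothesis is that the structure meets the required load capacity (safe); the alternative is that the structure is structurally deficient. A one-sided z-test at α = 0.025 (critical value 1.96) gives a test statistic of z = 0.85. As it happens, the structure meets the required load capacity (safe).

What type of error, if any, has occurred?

Since z = 0.85 ≤ z* = 1.96, H₀ is not rejected.
H₀ is true (actually the structure meets the required load capacity (safe)).
The decision matches the true state — no error.

No error (correct decision).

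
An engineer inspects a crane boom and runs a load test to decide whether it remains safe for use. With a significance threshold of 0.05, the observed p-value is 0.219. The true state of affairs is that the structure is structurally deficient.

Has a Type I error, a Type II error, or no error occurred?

The conventional null hypothesis is that the structure meets the required load capacity (safe).
Since p = 0.219 ≥ α = 0.05, H₀ is not rejected.
H₀ is false (actually the structure is structurally deficient).
Failing to reject a false H₀ is a Type II error.

Type II error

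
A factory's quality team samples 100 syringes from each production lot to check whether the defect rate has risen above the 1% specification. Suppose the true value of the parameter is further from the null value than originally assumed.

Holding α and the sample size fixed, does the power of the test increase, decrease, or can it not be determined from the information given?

The further the true parameter sits from the null value, the more of the Ha sampling distribution falls in the rejection region.
Since power = 1 − β and β decreases, power increases.

It increases.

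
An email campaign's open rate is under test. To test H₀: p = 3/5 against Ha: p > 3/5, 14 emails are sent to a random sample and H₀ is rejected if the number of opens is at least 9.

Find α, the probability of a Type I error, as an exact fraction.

2965421097/6103515625

α = P(reject H₀ | H₀ true) = P(S ≥ 9 | p = 3/5), with S ~ Binomial(14, 3/5).
P(S ≥ 9) = Σ_{j=9}^{14} C(14,j)·(3/5)^j·(2/5)^{14-j} = 2965421097/6103515625.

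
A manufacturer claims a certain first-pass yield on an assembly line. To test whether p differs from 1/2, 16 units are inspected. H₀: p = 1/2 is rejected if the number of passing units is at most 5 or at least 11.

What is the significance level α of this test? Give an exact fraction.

Under H₀, K ~ Binomial(16, 1/2); α is the probability of landing in either tail, P(K ≤ 5) + P(K ≥ 11).
By symmetry, α = 2·P(K ≤ 5) = 2·(1 + 16 + 120 + 560 + 1820 + 4368)/65536 = 13770/65536 = 6885/32768.

6885/32768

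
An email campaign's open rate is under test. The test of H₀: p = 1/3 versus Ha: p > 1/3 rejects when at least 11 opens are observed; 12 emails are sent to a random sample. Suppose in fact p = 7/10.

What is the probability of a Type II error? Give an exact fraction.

914974950051/1000000000000

Under the alternative p = 7/10, Y ~ Binomial(12, 7/10); β is the probability the test does not reject, P(Y < 11).
Adding the binomial probabilities P(Y=0)+…+P(Y=10) at p = 7/10 gives 914974950051/1000000000000.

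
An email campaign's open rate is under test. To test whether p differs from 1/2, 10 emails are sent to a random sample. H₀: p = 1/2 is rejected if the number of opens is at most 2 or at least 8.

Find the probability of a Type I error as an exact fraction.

Under H₀, X ~ Binomial(10, 1/2); α is the probability of landing in either tail, P(X ≤ 2) + P(X ≥ 8).
Each tail has probability (1 + 10 + 45)/1024; doubling gives α = 112/1024 = 7/64.

7/64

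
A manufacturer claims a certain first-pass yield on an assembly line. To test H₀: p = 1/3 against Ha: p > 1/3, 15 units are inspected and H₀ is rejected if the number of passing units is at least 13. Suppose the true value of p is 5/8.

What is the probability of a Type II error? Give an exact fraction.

33725631854457/35184372088832

A Type II error is failing to reject when Ha holds: with p = 5/8, β = P(X ≤ 12).
Adding the binomial probabilities P(X=0)+…+P(X=12) at p = 5/8 gives 33725631854457/35184372088832.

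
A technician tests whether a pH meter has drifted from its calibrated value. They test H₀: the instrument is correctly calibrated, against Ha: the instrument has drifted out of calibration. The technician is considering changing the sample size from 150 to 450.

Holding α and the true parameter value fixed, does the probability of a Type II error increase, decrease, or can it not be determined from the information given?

It decreases.

More data shrinks sampling variability; the test statistic under Ha concentrates further from the null value, making rejection more likely.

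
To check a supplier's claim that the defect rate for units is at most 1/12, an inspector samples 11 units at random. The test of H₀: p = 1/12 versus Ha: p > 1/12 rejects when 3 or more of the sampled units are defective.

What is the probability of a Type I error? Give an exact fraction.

α = P(reject H₀ | H₀ true) = P(S ≥ 3 | p = 1/12), S ~ Binomial(11, 1/12).
α = 1 − P(S ≤ 2) = 1 − 25937424601/27518828544 = 1581403943/27518828544.

1581403943/27518828544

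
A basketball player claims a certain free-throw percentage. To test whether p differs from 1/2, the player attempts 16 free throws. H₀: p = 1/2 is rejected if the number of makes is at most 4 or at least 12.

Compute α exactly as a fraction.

Under H₀, K ~ Binomial(16, 1/2); α is the probability of landing in either tail, P(K ≤ 4) + P(K ≥ 12).
By symmetry, α = 2·P(K ≤ 4) = 2·(1 + 16 + 120 + 560 + 1820)/65536 = 5034/65536 = 2517/32768.

2517/32768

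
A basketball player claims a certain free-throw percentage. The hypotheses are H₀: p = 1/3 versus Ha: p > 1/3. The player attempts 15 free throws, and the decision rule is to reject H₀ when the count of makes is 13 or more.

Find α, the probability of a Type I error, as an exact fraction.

The Type I error probability is α = P(X ≥ 13) computed under H₀, where X ~ Binomial(15, 1/3).
P(X ≥ 13) = Σ_{j=13}^{15} C(15,j)·(1/3)^j·(2/3)^{15-j} = 451/14348907.

451/14348907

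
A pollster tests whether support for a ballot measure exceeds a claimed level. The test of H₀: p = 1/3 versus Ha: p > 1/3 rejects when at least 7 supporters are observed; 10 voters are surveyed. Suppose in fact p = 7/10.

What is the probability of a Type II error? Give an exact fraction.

A Type II error is failing to reject when Ha holds: with p = 7/10, β = P(S ≤ 6).
Equivalently, β = 1 − P(S ≥ 7) = 218993301/625000000.

218993301/625000000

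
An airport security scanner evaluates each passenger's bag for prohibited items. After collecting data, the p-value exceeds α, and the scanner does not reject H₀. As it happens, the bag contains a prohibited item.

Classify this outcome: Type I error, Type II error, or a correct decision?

Type II error

The conventional null hypothesis here is that the bag contains no prohibited items.
H₀ was not rejected, but H₀ is actually false.
Failing to reject a false null hypothesis is a Type II error (false negative).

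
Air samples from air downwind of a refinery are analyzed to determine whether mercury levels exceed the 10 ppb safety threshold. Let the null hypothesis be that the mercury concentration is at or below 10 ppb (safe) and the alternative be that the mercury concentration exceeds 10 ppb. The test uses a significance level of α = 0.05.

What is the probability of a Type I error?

0.05

The significance level α is, by definition, the probability of a Type I error — P(reject H₀ | H₀ true).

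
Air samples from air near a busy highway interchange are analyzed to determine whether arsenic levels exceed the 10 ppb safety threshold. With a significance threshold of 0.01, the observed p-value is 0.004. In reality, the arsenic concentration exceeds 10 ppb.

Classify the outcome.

The conventional null hypothesis is that the arsenic concentration is at or below 10 ppb (safe).
Since p = 0.004 < α = 0.01, H₀ is rejected.
H₀ is false (actually the arsenic concentration exceeds 10 ppb).
The decision matches the true state — no error.

No error (correct decision).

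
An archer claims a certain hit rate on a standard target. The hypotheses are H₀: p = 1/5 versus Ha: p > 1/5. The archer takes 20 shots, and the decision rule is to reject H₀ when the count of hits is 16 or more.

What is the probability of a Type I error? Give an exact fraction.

The Type I error probability is α = P(S ≥ 16) computed under H₀, where S ~ Binomial(20, 1/5).
P(S ≥ 16) = Σ_{j=16}^{20} C(20,j)·(1/5)^j·(4/5)^{20-j} = 1316401/95367431640625.

1316401/95367431640625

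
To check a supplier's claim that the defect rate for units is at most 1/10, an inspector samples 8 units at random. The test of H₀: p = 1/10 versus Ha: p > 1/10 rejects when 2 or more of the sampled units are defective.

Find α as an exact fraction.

Under H₀, K ~ Binomial(8, 1/10); the Type I error rate is P(K ≥ 2).
Computing the lower-tail complement: 1 − 81310473/100000000 = 18689527/100000000.

18689527/100000000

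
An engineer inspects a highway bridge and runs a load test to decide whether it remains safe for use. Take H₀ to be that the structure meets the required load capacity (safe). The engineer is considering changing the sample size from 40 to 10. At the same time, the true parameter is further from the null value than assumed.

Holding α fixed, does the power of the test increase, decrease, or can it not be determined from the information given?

The first change alone would make β increase; the second alone would make β decrease. Which effect dominates depends on the magnitudes, which are not given.
Since power = 1 − β, the effect on power is likewise indeterminate.

Cannot be determined from the information given.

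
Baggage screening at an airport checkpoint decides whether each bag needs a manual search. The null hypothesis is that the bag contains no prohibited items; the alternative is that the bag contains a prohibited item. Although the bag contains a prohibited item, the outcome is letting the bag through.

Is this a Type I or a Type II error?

'Letting the bag through' corresponds to failing to reject H₀.
H₀ was not rejected but H₀ is false — a Type II error (false negative).

Type II error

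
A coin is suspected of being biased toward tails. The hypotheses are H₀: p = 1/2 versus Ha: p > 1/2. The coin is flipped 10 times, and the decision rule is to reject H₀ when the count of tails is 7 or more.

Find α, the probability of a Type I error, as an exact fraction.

11/64

Under H₀, K ~ Binomial(10, 1/2), and α = P(K ≥ 7).
That's C(10,7) + C(10,8) + C(10,9) + C(10,10) over 2^10, i.e. (120 + 45 + 10 + 1)/1024 = 176/1024 = 11/64.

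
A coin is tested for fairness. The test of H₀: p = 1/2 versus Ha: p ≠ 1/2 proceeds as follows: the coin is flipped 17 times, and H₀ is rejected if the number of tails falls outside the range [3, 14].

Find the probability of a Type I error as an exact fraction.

77/32768

Under H₀, X ~ Binomial(17, 1/2); α is the probability of landing in either tail, P(X ≤ 2) + P(X ≥ 15).
The two tails are symmetric, so α = 2·(1 + 17 + 136)/2^17 = 308/131072 = 77/32768.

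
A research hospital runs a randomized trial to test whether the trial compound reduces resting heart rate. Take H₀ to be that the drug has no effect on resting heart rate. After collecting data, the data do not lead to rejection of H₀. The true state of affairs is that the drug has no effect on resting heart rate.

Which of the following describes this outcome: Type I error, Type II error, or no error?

The test retained a true H₀ — the decision matches the true state.

No error — this is a correct decision.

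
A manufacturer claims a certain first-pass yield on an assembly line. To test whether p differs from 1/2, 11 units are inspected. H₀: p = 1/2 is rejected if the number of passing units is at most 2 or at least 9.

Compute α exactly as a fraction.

67/1024

α = P(X ≤ 2 or X ≥ 9 | p = 1/2), X ~ Binomial(11, 1/2).
The two tails are symmetric, so α = 2·(1 + 11 + 55)/2^11 = 134/2048 = 67/1024.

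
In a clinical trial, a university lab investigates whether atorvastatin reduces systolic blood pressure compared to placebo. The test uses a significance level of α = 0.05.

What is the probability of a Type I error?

0.05

The significance level α is, by definition, the probability of a Type I error — P(reject H₀ | H₀ true).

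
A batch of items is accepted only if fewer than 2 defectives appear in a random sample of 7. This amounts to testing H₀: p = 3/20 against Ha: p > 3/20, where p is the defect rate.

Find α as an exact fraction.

The significance level is the probability, assuming p = 3/20, of seeing 2 or more defectives in 7 draws.
Via the complement, α = 1 − Σ_{j=0}^{1} C(7,j)(3/20)^j(17/20)^{7-j} = 181386189/640000000.

181386189/640000000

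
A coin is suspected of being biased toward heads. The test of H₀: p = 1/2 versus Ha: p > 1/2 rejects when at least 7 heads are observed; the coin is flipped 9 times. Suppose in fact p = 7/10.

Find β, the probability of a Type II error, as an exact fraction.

Under the alternative p = 7/10, K ~ Binomial(9, 7/10); β is the probability the test does not reject, P(K < 7).
Summing C(9,j)·(7/10)^j·(3/10)^{9-j} for j = 0..6 gives 268584417/500000000.

268584417/500000000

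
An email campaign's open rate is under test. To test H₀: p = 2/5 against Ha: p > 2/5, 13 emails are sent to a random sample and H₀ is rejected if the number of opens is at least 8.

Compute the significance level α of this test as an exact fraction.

119227136/1220703125

α = P(reject H₀ | H₀ true) = P(K ≥ 8 | p = 2/5), with K ~ Binomial(13, 2/5).
Summing C(13,j)(2/5)^j(3/5)^{13−j} for j = 8,…,13 gives 119227136/1220703125.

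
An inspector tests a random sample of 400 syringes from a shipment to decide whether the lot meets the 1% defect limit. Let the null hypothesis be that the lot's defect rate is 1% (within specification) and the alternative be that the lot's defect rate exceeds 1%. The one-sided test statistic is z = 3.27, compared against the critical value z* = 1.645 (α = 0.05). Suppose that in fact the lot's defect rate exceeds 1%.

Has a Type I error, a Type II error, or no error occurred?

Since z = 3.27 > z* = 1.645, H₀ is rejected.
H₀ is false (actually the lot's defect rate exceeds 1%).
The decision matches the true state — no error.

No error — this is a correct decision.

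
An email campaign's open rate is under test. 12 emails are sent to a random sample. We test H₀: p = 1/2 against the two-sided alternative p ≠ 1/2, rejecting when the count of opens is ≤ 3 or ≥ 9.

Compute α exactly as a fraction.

Under H₀, Y ~ Binomial(12, 1/2); α is the probability of landing in either tail, P(Y ≤ 3) + P(Y ≥ 9).
The two tails are symmetric, so α = 2·(1 + 12 + 66 + 220)/2^12 = 598/4096 = 299/2048.

299/2048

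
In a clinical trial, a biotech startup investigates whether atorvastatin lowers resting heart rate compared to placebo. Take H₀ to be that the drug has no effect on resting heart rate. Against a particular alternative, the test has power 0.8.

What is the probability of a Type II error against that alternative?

0.2

Power = 1 − β, so β = 1 − 0.8 = 0.2.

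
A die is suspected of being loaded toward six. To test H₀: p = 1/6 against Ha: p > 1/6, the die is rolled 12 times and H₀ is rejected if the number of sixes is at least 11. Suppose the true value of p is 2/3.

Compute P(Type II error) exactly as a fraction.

β = P(fail to reject H₀ | Ha true) = P(Y ≤ 10 | p = 2/3), Y ~ Binomial(12, 2/3).
Equivalently, β = 1 − P(Y ≥ 11) = 502769/531441.

502769/531441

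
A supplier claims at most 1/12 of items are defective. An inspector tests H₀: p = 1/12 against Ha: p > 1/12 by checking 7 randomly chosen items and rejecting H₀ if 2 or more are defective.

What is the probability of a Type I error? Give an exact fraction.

219095/1990656

α = P(reject H₀ | H₀ true) = P(S ≥ 2 | p = 1/12), S ~ Binomial(7, 1/12).
Computing the lower-tail complement: 1 − 1771561/1990656 = 219095/1990656.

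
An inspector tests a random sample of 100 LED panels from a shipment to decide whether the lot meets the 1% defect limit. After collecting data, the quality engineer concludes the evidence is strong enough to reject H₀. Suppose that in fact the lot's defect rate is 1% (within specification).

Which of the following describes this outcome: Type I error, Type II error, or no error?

The conventional null hypothesis here is that the lot's defect rate is 1% (within specification).
H₀ was rejected, but H₀ is actually true.
Rejecting a true null hypothesis is a Type I error (false positive).

Type I error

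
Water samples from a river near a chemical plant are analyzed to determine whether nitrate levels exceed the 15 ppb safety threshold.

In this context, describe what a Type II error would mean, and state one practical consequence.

A Type II error would mean concluding that the nitrate concentration is at or below 15 ppb (safe) (or at least failing to establish that the nitrate concentration exceeds 15 ppb) when in fact the nitrate concentration exceeds 15 ppb. Consequence: a site with unsafe nitrate levels is certified clean, and people continue to be exposed.

With the conventional null hypothesis that the nitrate concentration is at or below 15 ppb (safe):
A Type II error is failing to reject H₀ when H₀ is false.
Here that means certifying the site as safe when actually the nitrate concentration exceeds 15 ppb.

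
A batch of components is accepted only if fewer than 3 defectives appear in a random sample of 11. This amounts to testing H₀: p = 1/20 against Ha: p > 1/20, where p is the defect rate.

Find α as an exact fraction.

4992302221/327680000000

Under H₀, K ~ Binomial(11, 1/20); the Type I error rate is P(K ≥ 3).
Computing the lower-tail complement: 1 − 322687697779/327680000000 = 4992302221/327680000000.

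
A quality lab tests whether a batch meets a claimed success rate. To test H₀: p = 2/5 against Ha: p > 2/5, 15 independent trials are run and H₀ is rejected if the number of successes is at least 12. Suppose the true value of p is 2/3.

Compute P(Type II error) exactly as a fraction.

β = P(fail to reject H₀ | Ha true) = P(S ≤ 11 | p = 2/3), S ~ Binomial(15, 2/3).
Equivalently, β = 1 − P(S ≥ 12) = 11346539/14348907.

11346539/14348907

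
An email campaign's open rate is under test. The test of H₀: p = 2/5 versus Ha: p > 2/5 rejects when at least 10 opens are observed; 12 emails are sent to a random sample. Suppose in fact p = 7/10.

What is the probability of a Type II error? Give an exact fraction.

β = P(fail to reject H₀ | Ha true) = P(Y ≤ 9 | p = 7/10), Y ~ Binomial(12, 7/10).
Equivalently, β = 1 − P(Y ≥ 10) = 149436930429/200000000000.

149436930429/200000000000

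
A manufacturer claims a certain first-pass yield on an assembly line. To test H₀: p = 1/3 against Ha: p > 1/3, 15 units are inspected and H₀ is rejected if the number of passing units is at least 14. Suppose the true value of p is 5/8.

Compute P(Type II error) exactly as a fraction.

17439598153791/17592186044416

β = P(fail to reject H₀ | Ha true) = P(Y ≤ 13 | p = 5/8), Y ~ Binomial(15, 5/8).
Summing C(15,j)·(5/8)^j·(3/8)^{15-j} for j = 0..13 gives 17439598153791/17592186044416.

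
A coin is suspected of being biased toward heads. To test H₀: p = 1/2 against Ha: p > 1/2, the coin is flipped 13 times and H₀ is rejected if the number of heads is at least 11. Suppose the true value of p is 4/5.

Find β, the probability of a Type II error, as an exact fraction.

608334741/1220703125

A Type II error is failing to reject when Ha holds: with p = 4/5, β = P(S ≤ 10).
Summing C(13,j)·(4/5)^j·(1/5)^{13-j} for j = 0..10 gives 608334741/1220703125.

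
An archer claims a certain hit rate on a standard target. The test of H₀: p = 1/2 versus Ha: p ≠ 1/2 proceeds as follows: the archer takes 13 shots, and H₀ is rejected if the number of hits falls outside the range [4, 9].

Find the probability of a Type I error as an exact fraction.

189/2048

The significance level is the null-hypothesis probability of the rejection region {≤3} ∪ {≥10}.
Each tail has probability (1 + 13 + 78 + 286)/8192; doubling gives α = 756/8192 = 189/2048.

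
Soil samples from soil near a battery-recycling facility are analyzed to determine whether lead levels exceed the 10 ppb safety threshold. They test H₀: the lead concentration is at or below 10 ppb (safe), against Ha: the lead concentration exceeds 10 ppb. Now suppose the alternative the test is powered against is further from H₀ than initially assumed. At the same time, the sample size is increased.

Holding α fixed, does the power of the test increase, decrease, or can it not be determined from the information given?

The further the true parameter sits from the null value, the more of the Ha sampling distribution falls in the rejection region. More data shrinks sampling variability; the test statistic under Ha concentrates further from the null value, making rejection more likely. Both changes push β in the same direction.
Since power = 1 − β and β decreases, power increases.

It increases.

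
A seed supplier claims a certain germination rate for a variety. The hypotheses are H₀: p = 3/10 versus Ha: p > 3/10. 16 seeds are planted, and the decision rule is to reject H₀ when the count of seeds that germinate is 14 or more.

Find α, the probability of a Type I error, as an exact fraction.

The Type I error probability is α = P(S ≥ 14) computed under H₀, where S ~ Binomial(16, 3/10).
Summing C(16,j)(3/10)^j(7/10)^{16−j} for j = 14,…,16 gives 1190959281/400000000000000.

1190959281/400000000000000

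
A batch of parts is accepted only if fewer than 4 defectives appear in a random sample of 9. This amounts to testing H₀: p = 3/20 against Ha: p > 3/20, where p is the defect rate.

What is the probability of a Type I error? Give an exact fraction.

α = P(reject H₀ | H₀ true) = P(K ≥ 4 | p = 3/20), K ~ Binomial(9, 3/20).
α = 1 − P(K ≤ 3) = 1 − 123656765987/128000000000 = 4343234013/128000000000.

4343234013/128000000000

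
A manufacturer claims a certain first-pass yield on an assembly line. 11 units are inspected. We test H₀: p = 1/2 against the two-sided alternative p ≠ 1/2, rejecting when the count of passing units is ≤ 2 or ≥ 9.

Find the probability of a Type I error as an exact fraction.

α = P(S ≤ 2 or S ≥ 9 | p = 1/2), S ~ Binomial(11, 1/2).
By symmetry, α = 2·P(S ≤ 2) = 2·(1 + 11 + 55)/2048 = 134/2048 = 67/1024.

67/1024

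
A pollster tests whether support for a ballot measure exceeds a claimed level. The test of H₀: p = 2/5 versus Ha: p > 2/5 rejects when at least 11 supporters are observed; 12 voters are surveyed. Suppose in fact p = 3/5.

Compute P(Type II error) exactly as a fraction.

239357656/244140625

A Type II error is failing to reject when Ha holds: with p = 3/5, β = P(X ≤ 10).
Summing C(12,j)·(3/5)^j·(2/5)^{12-j} for j = 0..10 gives 239357656/244140625.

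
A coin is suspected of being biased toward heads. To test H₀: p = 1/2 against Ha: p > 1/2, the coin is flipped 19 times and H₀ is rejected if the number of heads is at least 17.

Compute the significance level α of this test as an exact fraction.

191/524288

The Type I error probability is α = P(K ≥ 17) computed under H₀, where K ~ Binomial(19, 1/2).
That's C(19,17) + C(19,18) + C(19,19) over 2^19, i.e. (171 + 19 + 1)/524288 = 191/524288.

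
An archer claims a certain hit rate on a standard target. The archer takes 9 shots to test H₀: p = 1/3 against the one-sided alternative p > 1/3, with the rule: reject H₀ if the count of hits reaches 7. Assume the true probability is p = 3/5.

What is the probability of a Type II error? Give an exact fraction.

A Type II error is failing to reject when Ha holds: with p = 3/5, β = P(Y ≤ 6).
Summing C(9,j)·(3/5)^j·(2/5)^{9-j} for j = 0..6 gives 1500416/1953125.

1500416/1953125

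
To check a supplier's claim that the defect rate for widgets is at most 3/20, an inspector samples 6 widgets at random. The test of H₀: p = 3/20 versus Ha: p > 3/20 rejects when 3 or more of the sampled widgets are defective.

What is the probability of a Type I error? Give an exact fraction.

302967/6400000

Under H₀, Y ~ Binomial(6, 3/20); the Type I error rate is P(Y ≥ 3).
Via the complement, α = 1 − Σ_{j=0}^{2} C(6,j)(3/20)^j(17/20)^{6-j} = 302967/6400000.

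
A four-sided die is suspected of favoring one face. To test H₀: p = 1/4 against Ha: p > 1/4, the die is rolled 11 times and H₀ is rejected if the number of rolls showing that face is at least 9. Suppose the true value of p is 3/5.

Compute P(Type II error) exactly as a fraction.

8604328/9765625

Under the alternative p = 3/5, S ~ Binomial(11, 3/5); β is the probability the test does not reject, P(S < 9).
Summing C(11,j)·(3/5)^j·(2/5)^{11-j} for j = 0..8 gives 8604328/9765625.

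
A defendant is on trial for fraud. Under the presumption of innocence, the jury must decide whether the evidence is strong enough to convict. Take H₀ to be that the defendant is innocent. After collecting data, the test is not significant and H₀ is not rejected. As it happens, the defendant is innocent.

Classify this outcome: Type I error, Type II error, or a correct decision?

No error — this is a correct decision.

The test retained a true H₀ — the decision matches the true state.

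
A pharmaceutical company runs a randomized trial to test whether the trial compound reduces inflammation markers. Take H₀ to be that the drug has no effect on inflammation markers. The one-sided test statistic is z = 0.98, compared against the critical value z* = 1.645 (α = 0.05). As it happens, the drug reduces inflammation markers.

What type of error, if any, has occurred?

Since z = 0.98 ≤ z* = 1.645, H₀ is not rejected.
H₀ is false (actually the drug reduces inflammation markers).
Failing to reject a false H₀ is a Type II error.

Type II error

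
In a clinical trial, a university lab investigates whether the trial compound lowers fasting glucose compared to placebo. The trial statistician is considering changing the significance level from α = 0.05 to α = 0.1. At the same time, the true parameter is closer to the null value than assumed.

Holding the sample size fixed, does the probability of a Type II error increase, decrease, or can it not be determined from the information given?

The first change alone would make β decrease; the second alone would make β increase. Which effect dominates depends on the magnitudes, which are not given.

Cannot be determined from the information given.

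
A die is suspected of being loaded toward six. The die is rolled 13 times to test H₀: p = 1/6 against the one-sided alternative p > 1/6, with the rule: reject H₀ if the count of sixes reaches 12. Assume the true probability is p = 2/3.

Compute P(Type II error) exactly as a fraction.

Under the alternative p = 2/3, X ~ Binomial(13, 2/3); β is the probability the test does not reject, P(X < 12).
Summing C(13,j)·(2/3)^j·(1/3)^{13-j} for j = 0..11 gives 510961/531441.

510961/531441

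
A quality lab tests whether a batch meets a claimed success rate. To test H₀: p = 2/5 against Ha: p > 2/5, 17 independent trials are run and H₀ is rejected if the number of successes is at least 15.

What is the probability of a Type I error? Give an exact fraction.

8716288/152587890625

The Type I error probability is α = P(Y ≥ 15) computed under H₀, where Y ~ Binomial(17, 2/5).
Summing C(17,j)(2/5)^j(3/5)^{17−j} for j = 15,…,17 gives 8716288/152587890625.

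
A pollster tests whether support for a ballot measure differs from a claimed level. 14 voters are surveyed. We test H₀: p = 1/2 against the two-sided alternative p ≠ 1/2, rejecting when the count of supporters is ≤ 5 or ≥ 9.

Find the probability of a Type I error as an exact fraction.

3473/8192

Under H₀, X ~ Binomial(14, 1/2); α is the probability of landing in either tail, P(X ≤ 5) + P(X ≥ 9).
By symmetry, α = 2·P(X ≤ 5) = 2·(1 + 14 + 91 + 364 + 1001 + 2002)/16384 = 6946/16384 = 3473/8192.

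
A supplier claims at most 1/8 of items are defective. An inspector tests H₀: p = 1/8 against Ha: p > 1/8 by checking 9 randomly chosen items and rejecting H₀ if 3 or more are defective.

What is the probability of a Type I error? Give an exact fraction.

Under H₀, S ~ Binomial(9, 1/8); the Type I error rate is P(S ≥ 3).
Computing the lower-tail complement: 1 − 30471091/33554432 = 3083341/33554432.

3083341/33554432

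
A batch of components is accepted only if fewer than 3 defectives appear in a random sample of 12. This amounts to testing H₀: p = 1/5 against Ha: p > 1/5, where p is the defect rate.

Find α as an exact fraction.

Under H₀, S ~ Binomial(12, 1/5); the Type I error rate is P(S ≥ 3).
Via the complement, α = 1 − Σ_{j=0}^{2} C(12,j)(1/5)^j(4/5)^{12-j} = 21565149/48828125.

21565149/48828125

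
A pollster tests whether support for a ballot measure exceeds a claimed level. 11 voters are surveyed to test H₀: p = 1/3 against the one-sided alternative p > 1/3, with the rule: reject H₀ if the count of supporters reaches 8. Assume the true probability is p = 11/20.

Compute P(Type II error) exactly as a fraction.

828290341647/1024000000000

Under the alternative p = 11/20, Y ~ Binomial(11, 11/20); β is the probability the test does not reject, P(Y < 8).
Adding the binomial probabilities P(Y=0)+…+P(Y=7) at p = 11/20 gives 828290341647/1024000000000.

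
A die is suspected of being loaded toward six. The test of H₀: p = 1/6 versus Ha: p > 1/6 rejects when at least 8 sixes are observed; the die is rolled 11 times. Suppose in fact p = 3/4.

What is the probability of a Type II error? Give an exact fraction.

A Type II error is failing to reject when Ha holds: with p = 3/4, β = P(Y ≤ 7).
Adding the binomial probabilities P(Y=0)+…+P(Y=7) at p = 3/4 gives 150311/524288.

150311/524288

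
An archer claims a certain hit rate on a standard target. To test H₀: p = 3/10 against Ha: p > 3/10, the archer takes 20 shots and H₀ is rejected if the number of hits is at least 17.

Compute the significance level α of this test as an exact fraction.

α = P(reject H₀ | H₀ true) = P(S ≥ 17 | p = 3/10), with S ~ Binomial(20, 3/10).
Adding the binomial terms for j = 17 through 20 with p = 3/10 yields 54269474678631/100000000000000000000.

54269474678631/100000000000000000000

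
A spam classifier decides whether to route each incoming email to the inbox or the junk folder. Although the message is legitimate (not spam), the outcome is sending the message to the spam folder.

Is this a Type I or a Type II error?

The null hypothesis here is that the message is legitimate (not spam).
'Sending the message to the spam folder' corresponds to rejecting H₀.
H₀ was rejected but H₀ is true — a Type I error (false positive).

Type I error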